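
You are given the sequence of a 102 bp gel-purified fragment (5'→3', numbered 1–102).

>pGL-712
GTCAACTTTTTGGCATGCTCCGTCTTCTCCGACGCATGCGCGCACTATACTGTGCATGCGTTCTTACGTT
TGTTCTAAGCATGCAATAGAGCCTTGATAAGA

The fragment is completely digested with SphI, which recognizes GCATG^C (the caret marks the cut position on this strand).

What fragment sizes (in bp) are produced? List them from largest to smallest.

SphI sites (GCATGC) start at positions 13, 34, 54, 79.
SphI cuts after base 5 of each site (before the last base), so after positions 17, 38, 58, 83.
Linear molecule, 4 cuts → 5 fragments:
  1–17 → 17 bp
  18–38 → 21 bp
  39–58 → 20 bp
  59–83 → 25 bp
  84–102 → 19 bp
Sorted largest to smallest: 25, 21, 20, 19, 17 bp.

25, 21, 20, 19, 17 bp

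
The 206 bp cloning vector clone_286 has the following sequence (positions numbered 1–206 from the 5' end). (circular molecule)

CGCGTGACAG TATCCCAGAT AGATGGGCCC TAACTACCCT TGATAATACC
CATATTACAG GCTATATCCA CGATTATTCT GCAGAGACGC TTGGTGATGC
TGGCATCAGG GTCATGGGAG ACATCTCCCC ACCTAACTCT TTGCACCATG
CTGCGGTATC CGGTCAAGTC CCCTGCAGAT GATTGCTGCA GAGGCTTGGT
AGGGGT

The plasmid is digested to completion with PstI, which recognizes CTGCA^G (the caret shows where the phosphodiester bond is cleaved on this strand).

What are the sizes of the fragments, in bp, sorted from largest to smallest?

PstI sites (CTGCAG) start at positions 79, 173, 186.
PstI cuts after base 5 of each site (before the last base), so after positions 83, 177, 190.
Circular molecule, 3 cuts → 3 fragments:
  84–177 → 94 bp
  178–190 → 13 bp
  191–206 then 1–83 → 16 + 83 = 99 bp
Sorted largest to smallest: 99, 94, 13 bp.

99, 94, 13 bp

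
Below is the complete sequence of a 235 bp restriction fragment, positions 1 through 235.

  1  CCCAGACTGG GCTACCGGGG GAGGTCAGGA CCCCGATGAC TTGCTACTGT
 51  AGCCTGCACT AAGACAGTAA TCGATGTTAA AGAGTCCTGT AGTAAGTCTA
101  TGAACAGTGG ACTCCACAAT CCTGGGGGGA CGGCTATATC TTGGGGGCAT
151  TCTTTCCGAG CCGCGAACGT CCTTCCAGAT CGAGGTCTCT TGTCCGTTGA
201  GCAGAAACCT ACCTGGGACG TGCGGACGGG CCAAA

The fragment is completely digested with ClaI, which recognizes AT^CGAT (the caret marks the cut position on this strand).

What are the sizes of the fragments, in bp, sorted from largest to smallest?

164, 71 bp

The ClaI site (ATCGAT) starts at position 70.
ClaI cuts after base 2 of each site, so after position 71.
Linear molecule, 1 cut → 2 fragments:
  1–71 → 71 bp
  72–235 → 164 bp
Sorted largest to smallest: 164, 71 bp.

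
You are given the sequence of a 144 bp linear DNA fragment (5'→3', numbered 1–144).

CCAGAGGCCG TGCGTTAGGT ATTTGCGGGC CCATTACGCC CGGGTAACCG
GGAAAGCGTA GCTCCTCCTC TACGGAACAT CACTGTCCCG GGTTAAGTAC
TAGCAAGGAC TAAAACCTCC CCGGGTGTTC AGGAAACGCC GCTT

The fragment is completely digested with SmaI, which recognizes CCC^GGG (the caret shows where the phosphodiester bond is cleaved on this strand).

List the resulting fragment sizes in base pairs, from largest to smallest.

SmaI sites (CCCGGG) start at positions 39, 87, 120.
SmaI cuts after base 3 of each site, so after positions 41, 89, 122.
Linear molecule, 3 cuts → 4 fragments:
  1–41 → 41 bp
  42–89 → 48 bp
  90–122 → 33 bp
  123–144 → 22 bp
Sorted largest to smallest: 48, 41, 33, 22 bp.

48, 41, 33, 22 bp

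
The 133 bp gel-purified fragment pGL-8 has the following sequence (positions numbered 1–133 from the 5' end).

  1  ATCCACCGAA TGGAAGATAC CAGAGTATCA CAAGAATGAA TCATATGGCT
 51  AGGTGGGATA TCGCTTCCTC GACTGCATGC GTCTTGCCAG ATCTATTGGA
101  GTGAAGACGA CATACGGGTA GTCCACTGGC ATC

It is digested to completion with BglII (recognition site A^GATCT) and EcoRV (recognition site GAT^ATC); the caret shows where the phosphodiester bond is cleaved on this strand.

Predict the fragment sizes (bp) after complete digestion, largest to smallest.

The BglII site (AGATCT) starts at position 89.
BglII cuts after the first base of each site, so after position 89.
The EcoRV site (GATATC) starts at position 57.
EcoRV cuts after base 3 of each site, so after position 59.
Combined cut positions: 59, 89.
Linear molecule, 2 cuts → 3 fragments:
  1–59 → 59 bp
  60–89 → 30 bp
  90–133 → 44 bp
Sorted largest to smallest: 59, 44, 30 bp.

59, 44, 30 bp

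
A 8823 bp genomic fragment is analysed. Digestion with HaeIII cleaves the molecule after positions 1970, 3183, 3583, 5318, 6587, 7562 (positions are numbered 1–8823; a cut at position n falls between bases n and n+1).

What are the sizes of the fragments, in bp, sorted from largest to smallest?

Linear molecule, 6 cuts → 7 fragments:
  1970 − 0 = 1970 bp
  3183 − 1970 = 1213 bp
  3583 − 3183 = 400 bp
  5318 − 3583 = 1735 bp
  6587 − 5318 = 1269 bp
  7562 − 6587 = 975 bp
  8823 − 7562 = 1261 bp
Sorted largest to smallest: 1970, 1735, 1269, 1261, 1213, 975, 400 bp.

1970, 1735, 1269, 1261, 1213, 975, 400 bp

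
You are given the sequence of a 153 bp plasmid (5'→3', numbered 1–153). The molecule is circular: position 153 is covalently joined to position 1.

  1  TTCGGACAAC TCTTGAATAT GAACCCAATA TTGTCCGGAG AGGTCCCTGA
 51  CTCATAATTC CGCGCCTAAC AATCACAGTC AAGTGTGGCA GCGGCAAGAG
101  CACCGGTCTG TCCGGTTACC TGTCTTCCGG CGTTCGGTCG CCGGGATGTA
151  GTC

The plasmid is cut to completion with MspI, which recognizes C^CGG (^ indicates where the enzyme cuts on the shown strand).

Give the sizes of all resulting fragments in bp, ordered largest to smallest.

MspI sites (CCGG) start at positions 35, 103, 112, 127, 141.
MspI cuts after the first base of each site, so after positions 35, 103, 112, 127, 141.
Circular molecule, 5 cuts → 5 fragments:
  36–103 → 68 bp
  104–112 → 9 bp
  113–127 → 15 bp
  128–141 → 14 bp
  142–153 then 1–35 → 12 + 35 = 47 bp
Sorted largest to smallest: 68, 47, 15, 14, 9 bp.

68, 47, 15, 14, 9 bp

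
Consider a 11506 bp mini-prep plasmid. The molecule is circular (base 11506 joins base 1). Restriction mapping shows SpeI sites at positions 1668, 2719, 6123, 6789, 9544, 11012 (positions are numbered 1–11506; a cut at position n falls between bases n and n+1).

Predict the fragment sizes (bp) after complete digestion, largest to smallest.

Circular molecule, 6 cuts → 6 fragments:
  2719 − 1668 = 1051 bp
  6123 − 2719 = 3404 bp
  6789 − 6123 = 666 bp
  9544 − 6789 = 2755 bp
  11012 − 9544 = 1468 bp
  wrap: 11506 − 11012 + 1668 = 2162 bp
Sorted largest to smallest: 3404, 2755, 2162, 1468, 1051, 666 bp.

3404, 2755, 2162, 1468, 1051, 666 bp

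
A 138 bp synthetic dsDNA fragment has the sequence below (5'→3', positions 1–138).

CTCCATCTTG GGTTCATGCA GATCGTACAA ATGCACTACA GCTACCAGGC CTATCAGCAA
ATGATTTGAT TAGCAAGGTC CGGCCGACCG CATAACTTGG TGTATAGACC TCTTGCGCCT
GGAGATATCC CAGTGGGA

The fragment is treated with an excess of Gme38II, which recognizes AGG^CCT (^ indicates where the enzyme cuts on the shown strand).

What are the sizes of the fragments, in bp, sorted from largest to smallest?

The Gme38II site (AGGCCT) starts at position 47.
Gme38II cuts after base 3 of each site, so after position 49.
Linear molecule, 1 cut → 2 fragments:
  1–49 → 49 bp
  50–138 → 89 bp
Sorted largest to smallest: 89, 49 bp.

89, 49 bp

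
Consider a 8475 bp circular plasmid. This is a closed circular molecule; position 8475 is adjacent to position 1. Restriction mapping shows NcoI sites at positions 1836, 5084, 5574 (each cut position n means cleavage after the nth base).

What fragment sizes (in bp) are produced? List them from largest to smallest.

Circular molecule, 3 cuts → 3 fragments:
  5084 − 1836 = 3248 bp
  5574 − 5084 = 490 bp
  wrap: 8475 − 5574 + 1836 = 4737 bp
Sorted largest to smallest: 4737, 3248, 490 bp.

4737, 3248, 490 bp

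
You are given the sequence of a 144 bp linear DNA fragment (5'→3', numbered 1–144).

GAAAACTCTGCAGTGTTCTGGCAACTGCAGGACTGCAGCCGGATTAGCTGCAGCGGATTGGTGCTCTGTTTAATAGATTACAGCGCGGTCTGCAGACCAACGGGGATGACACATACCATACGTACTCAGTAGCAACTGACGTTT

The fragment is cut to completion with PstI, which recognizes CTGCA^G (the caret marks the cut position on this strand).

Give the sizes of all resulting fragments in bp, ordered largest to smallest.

PstI sites (CTGCAG) start at positions 8, 25, 33, 48, 90.
PstI cuts after base 5 of each site (before the last base), so after positions 12, 29, 37, 52, 94.
Linear molecule, 5 cuts → 6 fragments:
  1–12 → 12 bp
  13–29 → 17 bp
  30–37 → 8 bp
  38–52 → 15 bp
  53–94 → 42 bp
  95–144 → 50 bp
Sorted largest to smallest: 50, 42, 17, 15, 12, 8 bp.

50, 42, 17, 15, 12, 8 bp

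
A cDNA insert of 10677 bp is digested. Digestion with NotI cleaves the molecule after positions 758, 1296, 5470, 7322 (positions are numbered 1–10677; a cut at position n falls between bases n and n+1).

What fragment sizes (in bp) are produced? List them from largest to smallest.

4174, 3355, 1852, 758, 538 bp

Linear molecule, 4 cuts → 5 fragments:
  758 − 0 = 758 bp
  1296 − 758 = 538 bp
  5470 − 1296 = 4174 bp
  7322 − 5470 = 1852 bp
  10677 − 7322 = 3355 bp
Sorted largest to smallest: 4174, 3355, 1852, 758, 538 bp.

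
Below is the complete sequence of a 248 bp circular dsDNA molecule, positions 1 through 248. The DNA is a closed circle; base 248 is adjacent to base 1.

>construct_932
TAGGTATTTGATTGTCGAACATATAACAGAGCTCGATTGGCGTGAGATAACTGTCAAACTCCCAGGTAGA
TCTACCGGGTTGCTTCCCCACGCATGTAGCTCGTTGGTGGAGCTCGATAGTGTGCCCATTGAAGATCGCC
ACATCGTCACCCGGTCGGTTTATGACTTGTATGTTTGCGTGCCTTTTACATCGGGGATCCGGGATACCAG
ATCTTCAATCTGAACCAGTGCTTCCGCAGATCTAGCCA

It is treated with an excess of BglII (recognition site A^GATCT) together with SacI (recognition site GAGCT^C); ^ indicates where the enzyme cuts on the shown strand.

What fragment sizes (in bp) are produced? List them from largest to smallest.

95, 46, 43, 35, 29 bp

BglII sites (AGATCT) start at positions 68, 209, 238.
BglII cuts after the first base of each site, so after positions 68, 209, 238.
SacI sites (GAGCTC) start at positions 29, 110.
SacI cuts after base 5 of each site (before the last base), so after positions 33, 114.
Combined cut positions: 33, 68, 114, 209, 238.
Circular molecule, 5 cuts → 5 fragments:
  34–68 → 35 bp
  69–114 → 46 bp
  115–209 → 95 bp
  210–238 → 29 bp
  239–248 then 1–33 → 10 + 33 = 43 bp
Sorted largest to smallest: 95, 46, 43, 35, 29 bp.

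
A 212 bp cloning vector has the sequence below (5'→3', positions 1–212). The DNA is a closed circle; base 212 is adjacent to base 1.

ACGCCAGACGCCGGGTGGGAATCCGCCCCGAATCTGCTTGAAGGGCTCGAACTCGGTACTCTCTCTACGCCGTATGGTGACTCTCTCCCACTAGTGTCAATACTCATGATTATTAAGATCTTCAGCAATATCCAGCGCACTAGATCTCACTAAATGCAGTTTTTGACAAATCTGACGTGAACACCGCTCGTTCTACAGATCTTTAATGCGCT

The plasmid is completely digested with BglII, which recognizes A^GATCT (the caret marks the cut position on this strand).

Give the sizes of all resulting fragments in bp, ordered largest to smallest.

131, 55, 26 bp

BglII sites (AGATCT) start at positions 116, 142, 197.
BglII cuts after the first base of each site, so after positions 116, 142, 197.
Circular molecule, 3 cuts → 3 fragments:
  117–142 → 26 bp
  143–197 → 55 bp
  198–212 then 1–116 → 15 + 116 = 131 bp
Sorted largest to smallest: 131, 55, 26 bp.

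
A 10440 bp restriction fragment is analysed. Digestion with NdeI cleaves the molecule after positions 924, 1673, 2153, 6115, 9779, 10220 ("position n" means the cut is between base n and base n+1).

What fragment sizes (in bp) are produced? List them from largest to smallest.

Linear molecule, 6 cuts → 7 fragments:
  924 − 0 = 924 bp
  1673 − 924 = 749 bp
  2153 − 1673 = 480 bp
  6115 − 2153 = 3962 bp
  9779 − 6115 = 3664 bp
  10220 − 9779 = 441 bp
  10440 − 10220 = 220 bp
Sorted largest to smallest: 3962, 3664, 924, 749, 480, 441, 220 bp.

3962, 3664, 924, 749, 480, 441, 220 bp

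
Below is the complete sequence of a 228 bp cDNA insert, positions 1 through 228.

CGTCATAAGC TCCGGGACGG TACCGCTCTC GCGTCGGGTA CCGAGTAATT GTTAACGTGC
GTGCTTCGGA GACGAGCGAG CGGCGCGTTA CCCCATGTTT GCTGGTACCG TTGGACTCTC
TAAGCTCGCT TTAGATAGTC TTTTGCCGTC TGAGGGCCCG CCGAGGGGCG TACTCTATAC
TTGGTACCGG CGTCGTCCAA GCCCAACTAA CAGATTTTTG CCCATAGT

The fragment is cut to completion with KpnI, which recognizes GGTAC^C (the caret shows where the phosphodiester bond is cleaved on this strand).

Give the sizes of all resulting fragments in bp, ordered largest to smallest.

KpnI sites (GGTACC) start at positions 19, 37, 104, 183.
KpnI cuts after base 5 of each site (before the last base), so after positions 23, 41, 108, 187.
Linear molecule, 4 cuts → 5 fragments:
  1–23 → 23 bp
  24–41 → 18 bp
  42–108 → 67 bp
  109–187 → 79 bp
  188–228 → 41 bp
Sorted largest to smallest: 79, 67, 41, 23, 18 bp.

79, 67, 41, 23, 18 bp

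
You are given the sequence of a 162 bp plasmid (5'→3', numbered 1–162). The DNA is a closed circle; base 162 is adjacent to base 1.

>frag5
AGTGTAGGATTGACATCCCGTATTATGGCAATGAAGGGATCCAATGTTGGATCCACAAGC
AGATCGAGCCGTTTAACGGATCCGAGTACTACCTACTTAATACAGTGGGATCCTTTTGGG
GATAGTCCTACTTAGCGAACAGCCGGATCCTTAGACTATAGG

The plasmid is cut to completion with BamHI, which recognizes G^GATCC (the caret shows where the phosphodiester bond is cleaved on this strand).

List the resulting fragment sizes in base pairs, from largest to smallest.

BamHI sites (GGATCC) start at positions 37, 49, 78, 108, 145.
BamHI cuts after the first base of each site, so after positions 37, 49, 78, 108, 145.
Circular molecule, 5 cuts → 5 fragments:
  38–49 → 12 bp
  50–78 → 29 bp
  79–108 → 30 bp
  109–145 → 37 bp
  146–162 then 1–37 → 17 + 37 = 54 bp
Sorted largest to smallest: 54, 37, 30, 29, 12 bp.

54, 37, 30, 29, 12 bp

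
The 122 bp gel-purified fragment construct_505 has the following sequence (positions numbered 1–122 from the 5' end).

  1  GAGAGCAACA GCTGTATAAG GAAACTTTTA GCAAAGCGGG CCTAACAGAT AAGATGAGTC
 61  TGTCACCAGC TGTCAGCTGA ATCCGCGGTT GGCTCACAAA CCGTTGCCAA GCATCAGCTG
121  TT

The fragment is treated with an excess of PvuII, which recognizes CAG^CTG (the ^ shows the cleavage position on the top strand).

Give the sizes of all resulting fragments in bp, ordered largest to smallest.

PvuII sites (CAGCTG) start at positions 9, 67, 74, 115.
PvuII cuts after base 3 of each site, so after positions 11, 69, 76, 117.
Linear molecule, 4 cuts → 5 fragments:
  1–11 → 11 bp
  12–69 → 58 bp
  70–76 → 7 bp
  77–117 → 41 bp
  118–122 → 5 bp
Sorted largest to smallest: 58, 41, 11, 7, 5 bp.

58, 41, 11, 7, 5 bp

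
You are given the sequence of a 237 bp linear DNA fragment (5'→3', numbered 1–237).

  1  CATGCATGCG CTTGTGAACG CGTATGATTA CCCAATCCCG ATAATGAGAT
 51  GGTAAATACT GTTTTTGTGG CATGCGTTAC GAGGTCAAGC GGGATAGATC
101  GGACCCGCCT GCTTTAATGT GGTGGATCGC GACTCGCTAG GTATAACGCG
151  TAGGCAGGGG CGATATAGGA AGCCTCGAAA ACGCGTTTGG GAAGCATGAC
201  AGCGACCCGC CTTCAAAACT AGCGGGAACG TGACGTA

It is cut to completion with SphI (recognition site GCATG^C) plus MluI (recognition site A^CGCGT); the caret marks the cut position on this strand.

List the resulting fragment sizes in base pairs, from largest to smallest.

72, 56, 56, 35, 10, 8 bp

SphI sites (GCATGC) start at positions 4, 70.
SphI cuts after base 5 of each site (before the last base), so after positions 8, 74.
MluI sites (ACGCGT) start at positions 18, 146, 181.
MluI cuts after the first base of each site, so after positions 18, 146, 181.
Combined cut positions: 8, 18, 74, 146, 181.
Linear molecule, 5 cuts → 6 fragments:
  1–8 → 8 bp
  9–18 → 10 bp
  19–74 → 56 bp
  75–146 → 72 bp
  147–181 → 35 bp
  182–237 → 56 bp
Sorted largest to smallest: 72, 56, 56, 35, 10, 8 bp.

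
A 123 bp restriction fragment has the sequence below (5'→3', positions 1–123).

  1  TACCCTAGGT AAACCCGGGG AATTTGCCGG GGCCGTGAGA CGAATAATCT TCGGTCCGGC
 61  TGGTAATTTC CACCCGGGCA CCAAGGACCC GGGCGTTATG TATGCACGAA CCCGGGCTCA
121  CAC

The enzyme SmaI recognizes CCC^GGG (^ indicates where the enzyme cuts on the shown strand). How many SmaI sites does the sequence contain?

CCCGGG occurs starting at positions 14, 73, 88, 111.
SmaI cuts at 4 sites.

4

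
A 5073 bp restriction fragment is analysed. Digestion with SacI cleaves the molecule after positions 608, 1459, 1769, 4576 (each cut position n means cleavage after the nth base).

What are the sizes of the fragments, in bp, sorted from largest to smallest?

2807, 851, 608, 497, 310 bp

Linear molecule, 4 cuts → 5 fragments:
  608 − 0 = 608 bp
  1459 − 608 = 851 bp
  1769 − 1459 = 310 bp
  4576 − 1769 = 2807 bp
  5073 − 4576 = 497 bp
Sorted largest to smallest: 2807, 851, 608, 497, 310 bp.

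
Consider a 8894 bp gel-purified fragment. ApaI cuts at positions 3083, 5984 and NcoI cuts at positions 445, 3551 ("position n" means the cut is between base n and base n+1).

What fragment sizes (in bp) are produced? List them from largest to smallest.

Combined cut positions (sorted): 445, 3083, 3551, 5984.
Linear molecule, 4 cuts → 5 fragments:
  445 − 0 = 445 bp
  3083 − 445 = 2638 bp
  3551 − 3083 = 468 bp
  5984 − 3551 = 2433 bp
  8894 − 5984 = 2910 bp
Sorted largest to smallest: 2910, 2638, 2433, 468, 445 bp.

2910, 2638, 2433, 468, 445 bp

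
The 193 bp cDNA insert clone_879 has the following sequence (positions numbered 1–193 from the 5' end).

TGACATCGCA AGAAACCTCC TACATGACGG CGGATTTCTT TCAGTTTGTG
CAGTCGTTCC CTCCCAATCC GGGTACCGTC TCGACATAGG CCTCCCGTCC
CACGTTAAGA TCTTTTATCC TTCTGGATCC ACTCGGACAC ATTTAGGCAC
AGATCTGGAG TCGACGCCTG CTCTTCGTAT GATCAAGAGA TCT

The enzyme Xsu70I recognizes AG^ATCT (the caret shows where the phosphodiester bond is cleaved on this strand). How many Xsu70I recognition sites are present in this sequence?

AGATCT occurs starting at positions 108, 151, 188.
Xsu70I cuts at 3 sites.

3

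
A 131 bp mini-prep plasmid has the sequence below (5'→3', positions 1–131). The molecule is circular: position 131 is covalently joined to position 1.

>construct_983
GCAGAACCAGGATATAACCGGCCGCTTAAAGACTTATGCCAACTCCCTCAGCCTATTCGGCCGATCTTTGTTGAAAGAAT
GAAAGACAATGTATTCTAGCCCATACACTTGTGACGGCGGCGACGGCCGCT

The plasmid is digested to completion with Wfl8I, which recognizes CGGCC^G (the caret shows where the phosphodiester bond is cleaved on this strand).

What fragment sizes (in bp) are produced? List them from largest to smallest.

66, 39, 26 bp

Wfl8I sites (CGGCCG) start at positions 19, 58, 124.
Wfl8I cuts after base 5 of each site (before the last base), so after positions 23, 62, 128.
Circular molecule, 3 cuts → 3 fragments:
  24–62 → 39 bp
  63–128 → 66 bp
  129–131 then 1–23 → 3 + 23 = 26 bp
Sorted largest to smallest: 66, 39, 26 bp.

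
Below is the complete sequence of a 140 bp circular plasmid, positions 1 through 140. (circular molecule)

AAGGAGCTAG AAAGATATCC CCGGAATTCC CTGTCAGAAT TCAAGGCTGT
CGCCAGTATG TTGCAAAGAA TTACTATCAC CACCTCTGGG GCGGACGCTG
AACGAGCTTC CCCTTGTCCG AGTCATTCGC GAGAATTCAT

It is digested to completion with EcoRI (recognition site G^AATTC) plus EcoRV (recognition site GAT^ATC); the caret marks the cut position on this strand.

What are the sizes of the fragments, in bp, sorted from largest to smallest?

EcoRI sites (GAATTC) start at positions 24, 37, 133.
EcoRI cuts after the first base of each site, so after positions 24, 37, 133.
The EcoRV site (GATATC) starts at position 14.
EcoRV cuts after base 3 of each site, so after position 16.
Combined cut positions: 16, 24, 37, 133.
Circular molecule, 4 cuts → 4 fragments:
  17–24 → 8 bp
  25–37 → 13 bp
  38–133 → 96 bp
  134–140 then 1–16 → 7 + 16 = 23 bp
Sorted largest to smallest: 96, 23, 13, 8 bp.

96, 23, 13, 8 bp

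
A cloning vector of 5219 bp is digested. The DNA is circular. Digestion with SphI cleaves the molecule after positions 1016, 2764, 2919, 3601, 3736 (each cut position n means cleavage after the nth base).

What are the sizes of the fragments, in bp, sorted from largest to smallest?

2499, 1748, 682, 155, 135 bp

Circular molecule, 5 cuts → 5 fragments:
  2764 − 1016 = 1748 bp
  2919 − 2764 = 155 bp
  3601 − 2919 = 682 bp
  3736 − 3601 = 135 bp
  wrap: 5219 − 3736 + 1016 = 2499 bp
Sorted largest to smallest: 2499, 1748, 682, 155, 135 bp.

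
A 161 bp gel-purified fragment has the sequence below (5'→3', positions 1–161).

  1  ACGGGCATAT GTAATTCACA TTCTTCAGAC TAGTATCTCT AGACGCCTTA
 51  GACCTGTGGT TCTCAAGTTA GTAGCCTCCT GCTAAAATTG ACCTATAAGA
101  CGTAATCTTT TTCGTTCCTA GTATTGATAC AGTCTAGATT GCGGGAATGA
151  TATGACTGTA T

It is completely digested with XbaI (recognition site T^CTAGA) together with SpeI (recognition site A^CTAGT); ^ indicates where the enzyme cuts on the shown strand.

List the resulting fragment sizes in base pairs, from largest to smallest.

95, 29, 28, 9 bp

XbaI sites (TCTAGA) start at positions 38, 133.
XbaI cuts after the first base of each site, so after positions 38, 133.
The SpeI site (ACTAGT) starts at position 29.
SpeI cuts after the first base of each site, so after position 29.
Combined cut positions: 29, 38, 133.
Linear molecule, 3 cuts → 4 fragments:
  1–29 → 29 bp
  30–38 → 9 bp
  39–133 → 95 bp
  134–161 → 28 bp
Sorted largest to smallest: 95, 29, 28, 9 bp.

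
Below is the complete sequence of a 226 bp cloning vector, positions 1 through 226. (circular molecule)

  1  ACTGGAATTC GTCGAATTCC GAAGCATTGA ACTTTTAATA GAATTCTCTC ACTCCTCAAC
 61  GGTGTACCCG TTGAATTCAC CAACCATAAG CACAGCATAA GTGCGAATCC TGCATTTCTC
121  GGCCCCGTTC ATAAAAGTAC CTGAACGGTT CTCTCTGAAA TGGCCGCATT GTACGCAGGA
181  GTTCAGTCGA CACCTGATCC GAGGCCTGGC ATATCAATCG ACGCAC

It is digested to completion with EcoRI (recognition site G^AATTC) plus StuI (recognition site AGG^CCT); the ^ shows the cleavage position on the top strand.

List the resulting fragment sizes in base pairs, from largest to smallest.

131, 32, 27, 27, 9 bp

EcoRI sites (GAATTC) start at positions 5, 14, 41, 73.
EcoRI cuts after the first base of each site, so after positions 5, 14, 41, 73.
The StuI site (AGGCCT) starts at position 202.
StuI cuts after base 3 of each site, so after position 204.
Combined cut positions: 5, 14, 41, 73, 204.
Circular molecule, 5 cuts → 5 fragments:
  6–14 → 9 bp
  15–41 → 27 bp
  42–73 → 32 bp
  74–204 → 131 bp
  205–226 then 1–5 → 22 + 5 = 27 bp
Sorted largest to smallest: 131, 32, 27, 27, 9 bp.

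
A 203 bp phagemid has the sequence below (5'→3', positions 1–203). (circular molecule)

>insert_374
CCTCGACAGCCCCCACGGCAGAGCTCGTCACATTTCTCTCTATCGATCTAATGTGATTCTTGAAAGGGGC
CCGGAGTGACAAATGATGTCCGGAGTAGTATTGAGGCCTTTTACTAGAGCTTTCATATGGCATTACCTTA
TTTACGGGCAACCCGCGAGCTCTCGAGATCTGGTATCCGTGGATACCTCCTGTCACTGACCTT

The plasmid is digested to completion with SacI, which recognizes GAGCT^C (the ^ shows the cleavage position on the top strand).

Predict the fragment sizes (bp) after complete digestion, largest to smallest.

136, 67 bp

SacI sites (GAGCTC) start at positions 21, 157.
SacI cuts after base 5 of each site (before the last base), so after positions 25, 161.
Circular molecule, 2 cuts → 2 fragments:
  26–161 → 136 bp
  162–203 then 1–25 → 42 + 25 = 67 bp
Sorted largest to smallest: 136, 67 bp.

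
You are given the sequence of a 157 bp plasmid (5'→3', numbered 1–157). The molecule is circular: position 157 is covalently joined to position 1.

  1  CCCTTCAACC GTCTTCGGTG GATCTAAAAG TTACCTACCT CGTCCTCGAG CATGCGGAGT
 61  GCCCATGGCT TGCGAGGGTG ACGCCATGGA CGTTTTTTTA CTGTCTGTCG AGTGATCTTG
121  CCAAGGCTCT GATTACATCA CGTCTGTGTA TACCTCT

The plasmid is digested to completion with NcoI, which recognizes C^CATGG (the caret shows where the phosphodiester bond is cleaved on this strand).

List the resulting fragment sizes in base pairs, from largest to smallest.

NcoI sites (CCATGG) start at positions 63, 84.
NcoI cuts after the first base of each site, so after positions 63, 84.
Circular molecule, 2 cuts → 2 fragments:
  64–84 → 21 bp
  85–157 then 1–63 → 73 + 63 = 136 bp
Sorted largest to smallest: 136, 21 bp.

136, 21 bp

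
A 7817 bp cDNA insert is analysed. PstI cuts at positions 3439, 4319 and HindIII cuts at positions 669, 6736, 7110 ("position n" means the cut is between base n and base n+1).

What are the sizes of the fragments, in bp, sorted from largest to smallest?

2770, 2417, 880, 707, 669, 374 bp

Combined cut positions (sorted): 669, 3439, 4319, 6736, 7110.
Linear molecule, 5 cuts → 6 fragments:
  669 − 0 = 669 bp
  3439 − 669 = 2770 bp
  4319 − 3439 = 880 bp
  6736 − 4319 = 2417 bp
  7110 − 6736 = 374 bp
  7817 − 7110 = 707 bp
Sorted largest to smallest: 2770, 2417, 880, 707, 669, 374 bp.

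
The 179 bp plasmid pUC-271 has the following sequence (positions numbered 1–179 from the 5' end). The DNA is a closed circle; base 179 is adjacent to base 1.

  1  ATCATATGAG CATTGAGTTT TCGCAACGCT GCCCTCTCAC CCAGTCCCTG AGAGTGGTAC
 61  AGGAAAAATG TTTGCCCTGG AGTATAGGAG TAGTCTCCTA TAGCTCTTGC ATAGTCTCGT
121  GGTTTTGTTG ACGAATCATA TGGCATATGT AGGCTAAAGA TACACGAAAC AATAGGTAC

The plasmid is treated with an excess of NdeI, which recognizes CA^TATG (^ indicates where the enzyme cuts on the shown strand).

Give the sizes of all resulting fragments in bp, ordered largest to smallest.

134, 38, 7 bp

NdeI sites (CATATG) start at positions 3, 137, 144.
NdeI cuts after base 2 of each site, so after positions 4, 138, 145.
Circular molecule, 3 cuts → 3 fragments:
  5–138 → 134 bp
  139–145 → 7 bp
  146–179 then 1–4 → 34 + 4 = 38 bp
Sorted largest to smallest: 134, 38, 7 bp.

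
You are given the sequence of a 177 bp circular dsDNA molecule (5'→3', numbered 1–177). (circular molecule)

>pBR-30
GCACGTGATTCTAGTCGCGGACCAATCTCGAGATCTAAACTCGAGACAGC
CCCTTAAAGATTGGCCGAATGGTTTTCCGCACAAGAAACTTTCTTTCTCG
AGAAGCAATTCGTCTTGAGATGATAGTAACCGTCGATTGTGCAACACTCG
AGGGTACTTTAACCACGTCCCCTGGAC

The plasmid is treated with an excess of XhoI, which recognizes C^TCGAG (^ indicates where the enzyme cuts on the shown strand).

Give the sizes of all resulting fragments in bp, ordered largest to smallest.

XhoI sites (CTCGAG) start at positions 27, 40, 97, 147.
XhoI cuts after the first base of each site, so after positions 27, 40, 97, 147.
Circular molecule, 4 cuts → 4 fragments:
  28–40 → 13 bp
  41–97 → 57 bp
  98–147 → 50 bp
  148–177 then 1–27 → 30 + 27 = 57 bp
Sorted largest to smallest: 57, 57, 50, 13 bp.

57, 57, 50, 13 bp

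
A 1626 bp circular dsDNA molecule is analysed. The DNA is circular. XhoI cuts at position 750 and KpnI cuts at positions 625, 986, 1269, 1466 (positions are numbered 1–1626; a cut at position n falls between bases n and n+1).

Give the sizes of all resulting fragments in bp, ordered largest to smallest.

785, 283, 236, 197, 125 bp

Combined cut positions (sorted): 625, 750, 986, 1269, 1466.
Circular molecule, 5 cuts → 5 fragments:
  750 − 625 = 125 bp
  986 − 750 = 236 bp
  1269 − 986 = 283 bp
  1466 − 1269 = 197 bp
  wrap: 1626 − 1466 + 625 = 785 bp
Sorted largest to smallest: 785, 283, 236, 197, 125 bp.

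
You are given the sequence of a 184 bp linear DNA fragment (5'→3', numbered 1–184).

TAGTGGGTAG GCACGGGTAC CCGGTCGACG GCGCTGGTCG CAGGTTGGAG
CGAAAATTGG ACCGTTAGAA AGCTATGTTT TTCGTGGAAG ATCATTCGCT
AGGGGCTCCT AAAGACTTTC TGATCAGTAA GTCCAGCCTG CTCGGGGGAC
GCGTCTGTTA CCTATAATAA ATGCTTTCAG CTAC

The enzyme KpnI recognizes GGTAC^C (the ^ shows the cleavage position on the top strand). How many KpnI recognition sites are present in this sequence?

GGTACC occurs starting at position 16.
KpnI cuts at 1 site.

1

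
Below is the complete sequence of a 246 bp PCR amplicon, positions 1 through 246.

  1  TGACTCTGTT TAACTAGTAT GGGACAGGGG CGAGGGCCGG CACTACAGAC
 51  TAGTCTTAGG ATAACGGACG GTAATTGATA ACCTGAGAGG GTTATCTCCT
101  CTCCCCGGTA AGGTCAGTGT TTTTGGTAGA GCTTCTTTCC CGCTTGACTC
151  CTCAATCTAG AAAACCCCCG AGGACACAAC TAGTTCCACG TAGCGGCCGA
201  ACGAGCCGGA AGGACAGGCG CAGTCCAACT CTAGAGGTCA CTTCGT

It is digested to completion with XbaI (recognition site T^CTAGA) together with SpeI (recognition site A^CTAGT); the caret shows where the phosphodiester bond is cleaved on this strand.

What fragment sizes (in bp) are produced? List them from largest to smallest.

107, 51, 36, 23, 16, 13 bp

XbaI sites (TCTAGA) start at positions 156, 230.
XbaI cuts after the first base of each site, so after positions 156, 230.
SpeI sites (ACTAGT) start at positions 13, 49, 179.
SpeI cuts after the first base of each site, so after positions 13, 49, 179.
Combined cut positions: 13, 49, 156, 179, 230.
Linear molecule, 5 cuts → 6 fragments:
  1–13 → 13 bp
  14–49 → 36 bp
  50–156 → 107 bp
  157–179 → 23 bp
  180–230 → 51 bp
  231–246 → 16 bp
Sorted largest to smallest: 107, 51, 36, 23, 16, 13 bp.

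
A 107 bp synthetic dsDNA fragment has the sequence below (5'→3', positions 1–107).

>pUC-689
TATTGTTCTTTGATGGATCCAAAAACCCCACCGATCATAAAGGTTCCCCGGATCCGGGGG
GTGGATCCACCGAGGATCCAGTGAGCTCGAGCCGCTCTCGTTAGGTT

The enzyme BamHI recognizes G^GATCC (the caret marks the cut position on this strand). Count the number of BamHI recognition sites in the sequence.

GGATCC occurs starting at positions 15, 50, 63, 74.
BamHI cuts at 4 sites.

4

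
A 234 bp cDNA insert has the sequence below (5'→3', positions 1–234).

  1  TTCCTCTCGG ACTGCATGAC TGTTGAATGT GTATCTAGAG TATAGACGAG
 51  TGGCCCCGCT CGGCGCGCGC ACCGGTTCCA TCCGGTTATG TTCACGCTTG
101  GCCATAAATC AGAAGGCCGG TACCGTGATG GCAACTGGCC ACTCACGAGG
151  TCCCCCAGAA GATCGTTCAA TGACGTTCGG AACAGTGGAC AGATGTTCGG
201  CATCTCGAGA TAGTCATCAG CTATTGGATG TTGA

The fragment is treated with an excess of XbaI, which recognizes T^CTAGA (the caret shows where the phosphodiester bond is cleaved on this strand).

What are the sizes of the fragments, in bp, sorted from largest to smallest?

200, 34 bp

The XbaI site (TCTAGA) starts at position 34.
XbaI cuts after the first base of each site, so after position 34.
Linear molecule, 1 cut → 2 fragments:
  1–34 → 34 bp
  35–234 → 200 bp
Sorted largest to smallest: 200, 34 bp.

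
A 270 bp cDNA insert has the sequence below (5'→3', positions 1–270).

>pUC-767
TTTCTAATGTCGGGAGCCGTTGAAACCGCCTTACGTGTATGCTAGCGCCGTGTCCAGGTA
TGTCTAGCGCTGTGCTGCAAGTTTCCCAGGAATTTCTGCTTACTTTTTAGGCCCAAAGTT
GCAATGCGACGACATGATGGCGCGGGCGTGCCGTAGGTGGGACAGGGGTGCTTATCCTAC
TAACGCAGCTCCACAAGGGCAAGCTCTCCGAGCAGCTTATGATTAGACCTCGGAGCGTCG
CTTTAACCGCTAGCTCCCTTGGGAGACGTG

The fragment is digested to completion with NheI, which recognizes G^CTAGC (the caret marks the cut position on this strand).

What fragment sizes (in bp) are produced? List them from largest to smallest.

208, 41, 21 bp

NheI sites (GCTAGC) start at positions 41, 249.
NheI cuts after the first base of each site, so after positions 41, 249.
Linear molecule, 2 cuts → 3 fragments:
  1–41 → 41 bp
  42–249 → 208 bp
  250–270 → 21 bp
Sorted largest to smallest: 208, 41, 21 bp.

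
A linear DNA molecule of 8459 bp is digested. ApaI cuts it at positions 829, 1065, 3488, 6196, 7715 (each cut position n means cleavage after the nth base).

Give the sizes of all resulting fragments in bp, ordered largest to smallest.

2708, 2423, 1519, 829, 744, 236 bp

Linear molecule, 5 cuts → 6 fragments:
  829 − 0 = 829 bp
  1065 − 829 = 236 bp
  3488 − 1065 = 2423 bp
  6196 − 3488 = 2708 bp
  7715 − 6196 = 1519 bp
  8459 − 7715 = 744 bp
Sorted largest to smallest: 2708, 2423, 1519, 829, 744, 236 bp.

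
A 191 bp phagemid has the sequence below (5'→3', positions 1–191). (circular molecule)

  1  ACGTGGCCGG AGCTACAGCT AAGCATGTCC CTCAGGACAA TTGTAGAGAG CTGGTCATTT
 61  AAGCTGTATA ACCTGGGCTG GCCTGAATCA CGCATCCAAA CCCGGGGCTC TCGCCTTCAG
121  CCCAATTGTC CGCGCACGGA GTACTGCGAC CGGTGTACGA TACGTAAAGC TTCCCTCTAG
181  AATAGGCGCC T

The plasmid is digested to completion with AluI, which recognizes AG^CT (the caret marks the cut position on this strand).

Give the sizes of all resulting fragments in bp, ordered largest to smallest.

106, 34, 32, 13, 6 bp

AluI sites (AGCT) start at positions 11, 17, 49, 62, 168.
AluI cuts after base 2 of each site, so after positions 12, 18, 50, 63, 169.
Circular molecule, 5 cuts → 5 fragments:
  13–18 → 6 bp
  19–50 → 32 bp
  51–63 → 13 bp
  64–169 → 106 bp
  170–191 then 1–12 → 22 + 12 = 34 bp
Sorted largest to smallest: 106, 34, 32, 13, 6 bp.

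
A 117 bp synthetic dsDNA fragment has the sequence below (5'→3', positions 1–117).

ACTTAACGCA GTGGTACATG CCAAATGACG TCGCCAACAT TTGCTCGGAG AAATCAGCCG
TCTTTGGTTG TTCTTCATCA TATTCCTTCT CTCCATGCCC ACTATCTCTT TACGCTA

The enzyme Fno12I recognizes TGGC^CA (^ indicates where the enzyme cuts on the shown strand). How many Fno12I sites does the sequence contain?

0

No occurrence of TGGCCA is present in the sequence.
Fno12I does not cut: 0 sites.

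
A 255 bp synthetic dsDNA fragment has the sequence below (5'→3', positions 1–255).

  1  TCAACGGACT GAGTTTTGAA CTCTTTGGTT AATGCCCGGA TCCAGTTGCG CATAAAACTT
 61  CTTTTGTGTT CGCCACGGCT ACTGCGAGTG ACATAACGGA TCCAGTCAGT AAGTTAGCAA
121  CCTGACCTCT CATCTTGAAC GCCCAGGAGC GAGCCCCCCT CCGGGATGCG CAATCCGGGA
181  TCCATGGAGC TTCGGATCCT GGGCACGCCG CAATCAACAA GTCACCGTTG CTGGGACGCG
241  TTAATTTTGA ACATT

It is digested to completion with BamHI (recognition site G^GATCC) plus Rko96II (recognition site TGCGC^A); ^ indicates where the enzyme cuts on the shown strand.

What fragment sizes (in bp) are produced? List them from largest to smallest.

73, 61, 47, 38, 16, 13, 7 bp

BamHI sites (GGATCC) start at positions 38, 98, 178, 194.
BamHI cuts after the first base of each site, so after positions 38, 98, 178, 194.
Rko96II sites (TGCGCA) start at positions 47, 167.
Rko96II cuts after base 5 of each site (before the last base), so after positions 51, 171.
Combined cut positions: 38, 51, 98, 171, 178, 194.
Linear molecule, 6 cuts → 7 fragments:
  1–38 → 38 bp
  39–51 → 13 bp
  52–98 → 47 bp
  99–171 → 73 bp
  172–178 → 7 bp
  179–194 → 16 bp
  195–255 → 61 bp
Sorted largest to smallest: 73, 61, 47, 38, 16, 13, 7 bp.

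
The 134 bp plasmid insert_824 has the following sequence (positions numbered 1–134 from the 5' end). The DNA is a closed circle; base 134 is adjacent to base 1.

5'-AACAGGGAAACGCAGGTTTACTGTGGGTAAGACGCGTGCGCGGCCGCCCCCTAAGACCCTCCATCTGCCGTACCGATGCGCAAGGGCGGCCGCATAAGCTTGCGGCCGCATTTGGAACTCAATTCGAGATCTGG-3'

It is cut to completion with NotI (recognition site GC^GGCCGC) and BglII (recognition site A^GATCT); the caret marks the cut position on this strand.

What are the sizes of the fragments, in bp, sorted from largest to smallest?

48, 46, 24, 16 bp

NotI sites (GCGGCCGC) start at positions 40, 86, 102.
NotI cuts after base 2 of each site, so after positions 41, 87, 103.
The BglII site (AGATCT) starts at position 127.
BglII cuts after the first base of each site, so after position 127.
Combined cut positions: 41, 87, 103, 127.
Circular molecule, 4 cuts → 4 fragments:
  42–87 → 46 bp
  88–103 → 16 bp
  104–127 → 24 bp
  128–134 then 1–41 → 7 + 41 = 48 bp
Sorted largest to smallest: 48, 46, 24, 16 bp.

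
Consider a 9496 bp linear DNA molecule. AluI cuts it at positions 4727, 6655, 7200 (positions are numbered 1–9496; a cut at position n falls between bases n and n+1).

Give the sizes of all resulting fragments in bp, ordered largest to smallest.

Linear molecule, 3 cuts → 4 fragments:
  4727 − 0 = 4727 bp
  6655 − 4727 = 1928 bp
  7200 − 6655 = 545 bp
  9496 − 7200 = 2296 bp
Sorted largest to smallest: 4727, 2296, 1928, 545 bp.

4727, 2296, 1928, 545 bp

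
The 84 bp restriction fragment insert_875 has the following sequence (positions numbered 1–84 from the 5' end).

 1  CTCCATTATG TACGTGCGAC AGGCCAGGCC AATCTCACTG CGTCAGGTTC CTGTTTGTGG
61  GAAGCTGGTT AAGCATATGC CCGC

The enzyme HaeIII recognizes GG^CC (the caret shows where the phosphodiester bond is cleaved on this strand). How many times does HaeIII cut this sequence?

2

GGCC occurs starting at positions 22, 27.
HaeIII cuts at 2 sites.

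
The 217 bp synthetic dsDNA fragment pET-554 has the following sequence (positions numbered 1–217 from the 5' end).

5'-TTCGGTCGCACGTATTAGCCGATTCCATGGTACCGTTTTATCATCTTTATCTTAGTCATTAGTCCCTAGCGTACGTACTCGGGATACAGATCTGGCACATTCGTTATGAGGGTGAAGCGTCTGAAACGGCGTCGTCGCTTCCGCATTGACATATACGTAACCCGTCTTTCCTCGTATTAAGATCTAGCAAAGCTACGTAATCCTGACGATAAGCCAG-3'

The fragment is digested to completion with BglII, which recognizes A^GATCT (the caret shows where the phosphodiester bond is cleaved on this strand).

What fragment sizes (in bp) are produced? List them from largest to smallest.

BglII sites (AGATCT) start at positions 88, 180.
BglII cuts after the first base of each site, so after positions 88, 180.
Linear molecule, 2 cuts → 3 fragments:
  1–88 → 88 bp
  89–180 → 92 bp
  181–217 → 37 bp
Sorted largest to smallest: 92, 88, 37 bp.

92, 88, 37 bp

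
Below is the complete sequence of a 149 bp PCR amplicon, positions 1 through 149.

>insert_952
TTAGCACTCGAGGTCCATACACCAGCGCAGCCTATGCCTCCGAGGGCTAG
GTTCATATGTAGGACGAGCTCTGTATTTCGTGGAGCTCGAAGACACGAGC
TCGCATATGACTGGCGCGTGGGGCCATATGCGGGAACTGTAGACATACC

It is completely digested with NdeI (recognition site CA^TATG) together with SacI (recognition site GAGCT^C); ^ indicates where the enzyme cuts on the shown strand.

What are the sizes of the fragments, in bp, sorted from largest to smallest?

NdeI sites (CATATG) start at positions 54, 104, 125.
NdeI cuts after base 2 of each site, so after positions 55, 105, 126.
SacI sites (GAGCTC) start at positions 66, 83, 97.
SacI cuts after base 5 of each site (before the last base), so after positions 70, 87, 101.
Combined cut positions: 55, 70, 87, 101, 105, 126.
Linear molecule, 6 cuts → 7 fragments:
  1–55 → 55 bp
  56–70 → 15 bp
  71–87 → 17 bp
  88–101 → 14 bp
  102–105 → 4 bp
  106–126 → 21 bp
  127–149 → 23 bp
Sorted largest to smallest: 55, 23, 21, 17, 15, 14, 4 bp.

55, 23, 21, 17, 15, 14, 4 bp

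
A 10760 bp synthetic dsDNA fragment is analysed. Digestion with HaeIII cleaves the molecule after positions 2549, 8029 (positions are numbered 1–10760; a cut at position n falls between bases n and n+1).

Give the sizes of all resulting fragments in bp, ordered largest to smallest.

5480, 2731, 2549 bp

Linear molecule, 2 cuts → 3 fragments:
  2549 − 0 = 2549 bp
  8029 − 2549 = 5480 bp
  10760 − 8029 = 2731 bp
Sorted largest to smallest: 5480, 2731, 2549 bp.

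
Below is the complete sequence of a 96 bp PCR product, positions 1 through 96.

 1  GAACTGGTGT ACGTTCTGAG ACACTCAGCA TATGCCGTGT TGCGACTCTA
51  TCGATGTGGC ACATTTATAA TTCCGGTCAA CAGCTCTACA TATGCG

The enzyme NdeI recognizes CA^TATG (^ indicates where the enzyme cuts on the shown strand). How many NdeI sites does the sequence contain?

2

CATATG occurs starting at positions 29, 89.
NdeI cuts at 2 sites.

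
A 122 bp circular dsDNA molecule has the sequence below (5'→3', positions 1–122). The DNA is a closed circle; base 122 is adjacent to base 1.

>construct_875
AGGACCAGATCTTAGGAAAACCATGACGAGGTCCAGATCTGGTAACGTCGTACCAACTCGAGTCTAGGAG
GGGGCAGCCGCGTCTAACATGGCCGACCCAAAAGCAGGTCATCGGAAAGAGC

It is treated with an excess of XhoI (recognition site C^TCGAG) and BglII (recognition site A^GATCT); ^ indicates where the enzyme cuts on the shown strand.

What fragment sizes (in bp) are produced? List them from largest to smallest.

The XhoI site (CTCGAG) starts at position 57.
XhoI cuts after the first base of each site, so after position 57.
BglII sites (AGATCT) start at positions 7, 35.
BglII cuts after the first base of each site, so after positions 7, 35.
Combined cut positions: 7, 35, 57.
Circular molecule, 3 cuts → 3 fragments:
  8–35 → 28 bp
  36–57 → 22 bp
  58–122 then 1–7 → 65 + 7 = 72 bp
Sorted largest to smallest: 72, 28, 22 bp.

72, 28, 22 bp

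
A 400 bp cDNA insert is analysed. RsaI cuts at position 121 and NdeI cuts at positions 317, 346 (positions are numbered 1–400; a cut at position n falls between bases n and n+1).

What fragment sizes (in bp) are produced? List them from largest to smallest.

196, 121, 54, 29 bp

Combined cut positions (sorted): 121, 317, 346.
Linear molecule, 3 cuts → 4 fragments:
  121 − 0 = 121 bp
  317 − 121 = 196 bp
  346 − 317 = 29 bp
  400 − 346 = 54 bp
Sorted largest to smallest: 196, 121, 54, 29 bp.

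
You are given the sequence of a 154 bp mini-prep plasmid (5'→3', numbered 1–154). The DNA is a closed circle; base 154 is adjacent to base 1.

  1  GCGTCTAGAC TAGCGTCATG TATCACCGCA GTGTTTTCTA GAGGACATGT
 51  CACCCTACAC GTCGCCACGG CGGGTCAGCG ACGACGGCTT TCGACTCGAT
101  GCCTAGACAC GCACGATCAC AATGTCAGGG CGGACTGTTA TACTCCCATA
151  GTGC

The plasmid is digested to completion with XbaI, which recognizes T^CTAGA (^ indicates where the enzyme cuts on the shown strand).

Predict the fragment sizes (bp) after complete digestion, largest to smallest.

121, 33 bp

XbaI sites (TCTAGA) start at positions 4, 37.
XbaI cuts after the first base of each site, so after positions 4, 37.
Circular molecule, 2 cuts → 2 fragments:
  5–37 → 33 bp
  38–154 then 1–4 → 117 + 4 = 121 bp
Sorted largest to smallest: 121, 33 bp.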